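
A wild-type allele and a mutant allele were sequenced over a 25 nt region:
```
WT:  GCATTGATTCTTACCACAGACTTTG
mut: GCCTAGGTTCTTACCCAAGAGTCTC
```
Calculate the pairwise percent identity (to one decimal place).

68.0%

8 positions differ (3, 5, 7, 16, 17, 21, 23, 25), so 17 of 25 match: 17/25 = 68%.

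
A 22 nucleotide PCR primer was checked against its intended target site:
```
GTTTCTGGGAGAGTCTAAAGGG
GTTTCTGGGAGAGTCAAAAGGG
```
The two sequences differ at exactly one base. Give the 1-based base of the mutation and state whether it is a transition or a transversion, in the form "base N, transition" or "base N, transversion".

Base 16 changes T→A. T is a pyrimidine and A is a purine, so this is a transversion.

base 16, transversion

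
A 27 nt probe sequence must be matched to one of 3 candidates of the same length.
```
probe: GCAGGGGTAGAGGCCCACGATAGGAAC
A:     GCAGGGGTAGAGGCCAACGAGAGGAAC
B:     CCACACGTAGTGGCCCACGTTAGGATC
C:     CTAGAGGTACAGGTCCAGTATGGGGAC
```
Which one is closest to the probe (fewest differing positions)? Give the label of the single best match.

A differs at 2 positions; B differs at 7 positions; C differs at 9 positions. The closest is A.

A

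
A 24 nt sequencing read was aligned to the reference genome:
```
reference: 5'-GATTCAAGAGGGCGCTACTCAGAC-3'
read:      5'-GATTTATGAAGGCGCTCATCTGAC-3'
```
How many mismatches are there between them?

6

Comparing position by position, 6 positions differ: 5 (C/T), 7 (A/T), 10 (G/A), 17 (A/C), 18 (C/A), 21 (A/T).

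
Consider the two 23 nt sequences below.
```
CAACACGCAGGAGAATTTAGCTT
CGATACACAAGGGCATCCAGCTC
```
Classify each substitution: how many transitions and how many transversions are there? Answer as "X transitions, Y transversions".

8 transitions, 1 transversion

Mismatches (1-based):
position 2: A→G (purine→purine, transition)
position 4: C→T (pyrimidine→pyrimidine, transition)
position 7: G→A (purine→purine, transition)
position 10: G→A (purine→purine, transition)
position 12: A→G (purine→purine, transition)
position 14: A→C (purine→pyrimidine, transversion)
position 17: T→C (pyrimidine→pyrimidine, transition)
position 18: T→C (pyrimidine→pyrimidine, transition)
position 23: T→C (pyrimidine→pyrimidine, transition)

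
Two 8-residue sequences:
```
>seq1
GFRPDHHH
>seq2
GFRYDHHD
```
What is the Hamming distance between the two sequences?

Comparing position by position, 2 positions differ: 4 (P/Y), 8 (H/D).

2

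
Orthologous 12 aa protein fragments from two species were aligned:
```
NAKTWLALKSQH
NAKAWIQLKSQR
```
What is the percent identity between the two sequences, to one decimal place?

Mismatches at positions 4, 6, 7, 12 (1-based): 4 of 12.
Identical positions: 8/12 = 66.67% → 66.7%.

66.7%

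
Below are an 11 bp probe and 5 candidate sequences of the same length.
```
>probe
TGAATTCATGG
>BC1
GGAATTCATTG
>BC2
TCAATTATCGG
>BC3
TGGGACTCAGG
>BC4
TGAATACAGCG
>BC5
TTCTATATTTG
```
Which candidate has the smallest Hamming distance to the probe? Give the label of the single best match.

BC1

Hamming distances to probe — BC1: 2; BC2: 4; BC3: 7; BC4: 3; BC5: 7.
Smallest is BC1 with 2 mismatches.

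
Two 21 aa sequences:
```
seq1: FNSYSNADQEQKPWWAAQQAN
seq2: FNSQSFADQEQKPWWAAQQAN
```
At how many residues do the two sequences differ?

2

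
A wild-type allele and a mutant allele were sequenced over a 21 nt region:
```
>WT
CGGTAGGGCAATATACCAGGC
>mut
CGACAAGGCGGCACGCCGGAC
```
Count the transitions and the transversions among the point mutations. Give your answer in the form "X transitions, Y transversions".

10 transitions, 0 transversions

Transitions (purine↔purine or pyrimidine↔pyrimidine): 3 G→A, 4 T→C, 6 G→A, 10 A→G, 11 A→G, 12 T→C, 14 T→C, 15 A→G, 18 A→G, 20 G→A.
Transversions (purine↔pyrimidine): none.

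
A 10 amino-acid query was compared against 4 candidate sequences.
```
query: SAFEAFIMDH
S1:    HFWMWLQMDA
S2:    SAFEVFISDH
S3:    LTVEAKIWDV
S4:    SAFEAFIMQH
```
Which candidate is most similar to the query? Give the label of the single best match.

S4

S1 differs at 8 residues; S2 differs at 2 residues; S3 differs at 6 residues; S4 differs at 1 residue. The closest is S4.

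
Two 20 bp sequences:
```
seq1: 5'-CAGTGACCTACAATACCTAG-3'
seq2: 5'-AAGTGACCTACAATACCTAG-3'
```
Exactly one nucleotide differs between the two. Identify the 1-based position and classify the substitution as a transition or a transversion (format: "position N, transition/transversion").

position 1, transversion

The sequences differ only at position 1: C→A (pyrimidine→purine), a transversion.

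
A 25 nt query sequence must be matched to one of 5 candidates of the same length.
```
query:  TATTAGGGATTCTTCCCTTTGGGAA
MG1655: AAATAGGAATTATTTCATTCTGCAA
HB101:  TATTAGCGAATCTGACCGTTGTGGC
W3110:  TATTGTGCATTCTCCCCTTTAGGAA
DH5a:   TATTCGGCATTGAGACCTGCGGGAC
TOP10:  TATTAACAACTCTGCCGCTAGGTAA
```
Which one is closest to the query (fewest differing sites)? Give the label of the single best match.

W3110

Hamming distances to query — MG1655: 9; HB101: 8; W3110: 5; DH5a: 9; TOP10: 9.
Smallest is W3110 with 5 mismatches.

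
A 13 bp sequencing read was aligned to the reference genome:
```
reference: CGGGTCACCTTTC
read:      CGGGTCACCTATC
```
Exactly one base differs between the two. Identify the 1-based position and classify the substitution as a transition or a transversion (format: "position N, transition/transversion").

position 11, transversion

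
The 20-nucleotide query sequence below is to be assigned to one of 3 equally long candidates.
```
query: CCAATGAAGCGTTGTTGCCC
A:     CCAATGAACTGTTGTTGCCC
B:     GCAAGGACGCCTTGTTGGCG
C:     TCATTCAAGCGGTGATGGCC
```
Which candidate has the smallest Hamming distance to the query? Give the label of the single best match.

A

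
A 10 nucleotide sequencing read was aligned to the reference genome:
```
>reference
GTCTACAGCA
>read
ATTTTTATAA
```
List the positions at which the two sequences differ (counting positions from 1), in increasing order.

1, 3, 5, 6, 8, 9

Differences at position 1 (G→A), position 3 (C→T), position 5 (A→T), position 6 (C→T), position 8 (G→T), position 9 (C→A).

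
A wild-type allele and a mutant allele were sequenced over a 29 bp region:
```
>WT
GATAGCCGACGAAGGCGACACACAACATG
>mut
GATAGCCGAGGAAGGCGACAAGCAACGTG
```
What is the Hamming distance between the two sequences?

Mismatches (1-based): position 10: C→G; position 21: C→A; position 22: A→G; position 27: A→G.

4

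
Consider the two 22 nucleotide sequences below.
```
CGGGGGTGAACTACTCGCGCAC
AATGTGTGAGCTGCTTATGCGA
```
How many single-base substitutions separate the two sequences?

Comparing position by position, 11 sites differ: 1 (C/A), 2 (G/A), 3 (G/T), 5 (G/T), 10 (A/G), 13 (A/G), 16 (C/T), 17 (G/A), 18 (C/T), 21 (A/G), 22 (C/A).

11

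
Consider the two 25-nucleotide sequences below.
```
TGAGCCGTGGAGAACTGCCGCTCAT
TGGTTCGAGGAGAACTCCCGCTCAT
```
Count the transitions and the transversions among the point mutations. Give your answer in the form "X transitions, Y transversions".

Transitions (purine↔purine or pyrimidine↔pyrimidine): 3 A→G, 5 C→T.
Transversions (purine↔pyrimidine): 4 G→T, 8 T→A, 17 G→C.

2 transitions, 3 transversions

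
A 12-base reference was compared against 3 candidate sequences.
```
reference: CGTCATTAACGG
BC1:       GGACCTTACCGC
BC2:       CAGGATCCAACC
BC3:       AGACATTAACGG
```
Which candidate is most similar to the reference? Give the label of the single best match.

BC3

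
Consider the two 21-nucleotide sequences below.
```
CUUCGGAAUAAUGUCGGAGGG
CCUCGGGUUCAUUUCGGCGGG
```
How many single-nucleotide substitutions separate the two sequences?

6

The sequences differ at bases 2, 7, 8, 10, 13, 18 (1-based) — 6 in total.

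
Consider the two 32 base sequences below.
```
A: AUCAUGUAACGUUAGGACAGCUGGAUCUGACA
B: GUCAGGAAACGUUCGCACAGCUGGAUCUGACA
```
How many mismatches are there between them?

Mismatches (1-based): base 1: A→G; base 5: U→G; base 7: U→A; base 14: A→C; base 16: G→C.

5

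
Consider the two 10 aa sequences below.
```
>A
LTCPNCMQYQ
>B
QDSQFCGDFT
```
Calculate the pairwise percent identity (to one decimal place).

10.0%

9 positions differ (1, 2, 3, 4, 5, 7, 8, 9, 10), so 1 of 10 match: 1/10 = 10%.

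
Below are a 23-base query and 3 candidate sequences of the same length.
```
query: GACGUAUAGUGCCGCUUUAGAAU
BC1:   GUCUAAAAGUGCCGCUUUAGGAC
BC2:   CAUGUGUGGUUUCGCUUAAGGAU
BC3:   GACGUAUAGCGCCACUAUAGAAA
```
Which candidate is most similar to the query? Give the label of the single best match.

BC3

Hamming distances to query — BC1: 6; BC2: 8; BC3: 4.
Smallest is BC3 with 4 mismatches.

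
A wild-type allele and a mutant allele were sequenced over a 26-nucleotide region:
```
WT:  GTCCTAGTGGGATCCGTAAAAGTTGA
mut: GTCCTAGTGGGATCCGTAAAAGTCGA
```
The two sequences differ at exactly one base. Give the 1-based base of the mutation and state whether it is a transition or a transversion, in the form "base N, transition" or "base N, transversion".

base 24, transition

The sequences differ only at base 24: T→C (pyrimidine→pyrimidine), a transition.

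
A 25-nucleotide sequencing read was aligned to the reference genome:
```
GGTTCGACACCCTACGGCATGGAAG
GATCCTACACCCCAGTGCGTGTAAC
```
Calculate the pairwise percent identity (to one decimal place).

9 positions differ (2, 4, 6, 13, 15, 16, 19, 22, 25), so 16 of 25 match: 16/25 = 64%.

64.0%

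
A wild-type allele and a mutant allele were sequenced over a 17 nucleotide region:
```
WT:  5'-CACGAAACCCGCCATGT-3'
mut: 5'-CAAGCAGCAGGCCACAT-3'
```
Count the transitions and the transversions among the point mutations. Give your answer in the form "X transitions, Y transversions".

3 transitions, 4 transversions

Mismatches (1-based):
base 3: C→A (pyrimidine→purine, transversion)
base 5: A→C (purine→pyrimidine, transversion)
base 7: A→G (purine→purine, transition)
base 9: C→A (pyrimidine→purine, transversion)
base 10: C→G (pyrimidine→purine, transversion)
base 15: T→C (pyrimidine→pyrimidine, transition)
base 16: G→A (purine→purine, transition)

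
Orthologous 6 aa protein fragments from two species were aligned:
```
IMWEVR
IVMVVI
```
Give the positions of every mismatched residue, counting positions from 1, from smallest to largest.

2, 3, 4, 6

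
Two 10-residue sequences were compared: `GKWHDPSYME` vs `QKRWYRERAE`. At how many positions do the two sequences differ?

Comparing position by position, 8 positions differ: 1 (G/Q), 3 (W/R), 4 (H/W), 5 (D/Y), 6 (P/R), 7 (S/E), 8 (Y/R), 9 (M/A).

8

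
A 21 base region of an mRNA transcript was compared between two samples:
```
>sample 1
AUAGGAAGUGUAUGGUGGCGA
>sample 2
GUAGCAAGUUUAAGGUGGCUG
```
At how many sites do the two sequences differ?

6

Mismatches (1-based): site 1: A→G; site 5: G→C; site 10: G→U; site 13: U→A; site 20: G→U; site 21: A→G.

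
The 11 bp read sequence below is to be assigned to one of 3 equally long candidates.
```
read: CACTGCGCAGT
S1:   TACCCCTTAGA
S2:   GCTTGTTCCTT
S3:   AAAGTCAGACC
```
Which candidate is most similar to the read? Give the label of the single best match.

S1 differs at 6 bases; S2 differs at 7 bases; S3 differs at 8 bases. The closest is S1.

S1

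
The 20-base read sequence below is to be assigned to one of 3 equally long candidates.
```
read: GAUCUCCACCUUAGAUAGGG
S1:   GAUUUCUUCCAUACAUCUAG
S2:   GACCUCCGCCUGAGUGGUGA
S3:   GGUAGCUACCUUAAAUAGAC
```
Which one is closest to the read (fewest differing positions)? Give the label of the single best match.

S3

Hamming distances to read — S1: 8; S2: 8; S3: 7.
Smallest is S3 with 7 mismatches.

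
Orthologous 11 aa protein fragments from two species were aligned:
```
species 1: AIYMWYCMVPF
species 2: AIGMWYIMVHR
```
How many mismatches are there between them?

4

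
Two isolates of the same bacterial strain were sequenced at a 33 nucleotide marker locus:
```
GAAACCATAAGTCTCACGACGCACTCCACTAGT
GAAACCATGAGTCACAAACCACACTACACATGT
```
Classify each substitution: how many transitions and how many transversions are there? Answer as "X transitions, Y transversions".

3 transitions, 6 transversions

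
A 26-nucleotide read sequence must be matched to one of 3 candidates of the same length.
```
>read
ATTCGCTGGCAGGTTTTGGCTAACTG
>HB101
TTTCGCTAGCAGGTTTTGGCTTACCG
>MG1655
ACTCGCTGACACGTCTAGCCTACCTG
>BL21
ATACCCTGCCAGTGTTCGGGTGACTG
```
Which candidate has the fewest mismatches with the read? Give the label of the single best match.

HB101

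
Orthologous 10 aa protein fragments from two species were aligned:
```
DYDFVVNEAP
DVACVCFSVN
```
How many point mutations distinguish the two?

Comparing position by position, 8 residues differ: 2 (Y/V), 3 (D/A), 4 (F/C), 6 (V/C), 7 (N/F), 8 (E/S), 9 (A/V), 10 (P/N).

8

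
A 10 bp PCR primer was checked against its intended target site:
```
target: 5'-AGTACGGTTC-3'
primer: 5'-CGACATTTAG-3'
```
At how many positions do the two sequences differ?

8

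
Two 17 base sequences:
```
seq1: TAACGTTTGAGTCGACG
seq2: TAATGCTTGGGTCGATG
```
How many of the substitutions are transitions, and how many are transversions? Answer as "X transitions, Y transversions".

4 transitions, 0 transversions

Transitions (purine↔purine or pyrimidine↔pyrimidine): 4 C→T, 6 T→C, 10 A→G, 16 C→T.
Transversions (purine↔pyrimidine): none.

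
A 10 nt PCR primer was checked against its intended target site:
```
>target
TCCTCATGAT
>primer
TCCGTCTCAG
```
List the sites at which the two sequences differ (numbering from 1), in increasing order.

Scanning 1-based: 4: T/G; 5: C/T; 6: A/C; 8: G/C; 10: T/G.

4, 5, 6, 8, 10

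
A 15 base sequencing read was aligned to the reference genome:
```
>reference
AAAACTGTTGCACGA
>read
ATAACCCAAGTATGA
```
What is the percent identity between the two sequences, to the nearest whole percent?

Mismatches at positions 2, 6, 7, 8, 9, 11, 13 (1-based): 7 of 15.
Identical positions: 8/15 = 53.33% → 53%.

53%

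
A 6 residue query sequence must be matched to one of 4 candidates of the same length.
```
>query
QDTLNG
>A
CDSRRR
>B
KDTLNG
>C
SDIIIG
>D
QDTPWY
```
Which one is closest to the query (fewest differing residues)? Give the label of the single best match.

B

Hamming distances to query — A: 5; B: 1; C: 4; D: 3.
Smallest is B with 1 mismatch.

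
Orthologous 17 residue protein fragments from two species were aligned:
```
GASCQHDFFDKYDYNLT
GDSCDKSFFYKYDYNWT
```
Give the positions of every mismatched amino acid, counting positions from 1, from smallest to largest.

2, 5, 6, 7, 10, 16

Scanning 1-based: 2: A/D; 5: Q/D; 6: H/K; 7: D/S; 10: D/Y; 16: L/W.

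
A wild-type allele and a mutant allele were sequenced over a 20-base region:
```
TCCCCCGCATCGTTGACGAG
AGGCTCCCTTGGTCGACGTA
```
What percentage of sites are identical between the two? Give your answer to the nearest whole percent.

50%

Mismatches at positions 1, 2, 3, 5, 7, 9, 11, 14, 19, 20 (1-based): 10 of 20.
Identical positions: 10/20 = 50% → 50%.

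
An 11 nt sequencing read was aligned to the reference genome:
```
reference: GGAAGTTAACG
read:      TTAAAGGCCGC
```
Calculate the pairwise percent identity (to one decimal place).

18.2%

Mismatches at positions 1, 2, 5, 6, 7, 8, 9, 10, 11 (1-based): 9 of 11.
Identical positions: 2/11 = 18.18% → 18.2%.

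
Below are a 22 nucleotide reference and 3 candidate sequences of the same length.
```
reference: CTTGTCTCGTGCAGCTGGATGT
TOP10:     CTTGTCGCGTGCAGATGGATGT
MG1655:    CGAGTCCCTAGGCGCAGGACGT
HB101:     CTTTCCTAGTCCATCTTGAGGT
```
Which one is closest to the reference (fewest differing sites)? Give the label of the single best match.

TOP10 differs at 2 sites; MG1655 differs at 9 sites; HB101 differs at 7 sites. The closest is TOP10.

TOP10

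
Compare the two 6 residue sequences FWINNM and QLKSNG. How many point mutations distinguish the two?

5

Mismatches (1-based): position 1: F→Q; position 2: W→L; position 3: I→K; position 4: N→S; position 6: M→G.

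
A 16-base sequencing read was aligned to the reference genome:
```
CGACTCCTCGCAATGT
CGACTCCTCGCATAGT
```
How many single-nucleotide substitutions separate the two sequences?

2

The sequences differ at positions 13, 14 (1-based) — 2 in total.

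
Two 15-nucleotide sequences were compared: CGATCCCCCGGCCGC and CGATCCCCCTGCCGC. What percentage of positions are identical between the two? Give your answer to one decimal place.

1 position differs (10), so 14 of 15 match: 14/15 = 93.33%.

93.3%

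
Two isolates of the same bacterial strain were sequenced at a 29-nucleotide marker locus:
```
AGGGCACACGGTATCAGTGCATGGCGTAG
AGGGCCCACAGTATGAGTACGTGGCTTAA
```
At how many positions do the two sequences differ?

7

The sequences differ at positions 6, 10, 15, 19, 21, 26, 29 (1-based) — 7 in total.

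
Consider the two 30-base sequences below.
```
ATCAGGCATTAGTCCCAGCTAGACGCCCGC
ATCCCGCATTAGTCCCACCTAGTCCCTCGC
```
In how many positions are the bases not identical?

6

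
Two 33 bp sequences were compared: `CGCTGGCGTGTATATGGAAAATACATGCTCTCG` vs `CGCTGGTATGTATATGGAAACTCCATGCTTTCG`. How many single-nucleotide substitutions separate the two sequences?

5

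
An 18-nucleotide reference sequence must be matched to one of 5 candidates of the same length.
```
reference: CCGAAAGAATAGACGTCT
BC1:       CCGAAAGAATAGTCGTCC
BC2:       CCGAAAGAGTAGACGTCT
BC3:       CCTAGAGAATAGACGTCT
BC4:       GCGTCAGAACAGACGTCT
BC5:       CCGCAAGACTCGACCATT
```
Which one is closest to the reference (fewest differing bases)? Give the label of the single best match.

BC2

BC1 differs at 2 bases; BC2 differs at 1 base; BC3 differs at 2 bases; BC4 differs at 4 bases; BC5 differs at 6 bases. The closest is BC2.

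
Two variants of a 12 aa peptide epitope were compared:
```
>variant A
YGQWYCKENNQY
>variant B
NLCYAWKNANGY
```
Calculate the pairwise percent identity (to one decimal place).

25.0%

9 positions differ (1, 2, 3, 4, 5, 6, 8, 9, 11), so 3 of 12 match: 3/12 = 25%.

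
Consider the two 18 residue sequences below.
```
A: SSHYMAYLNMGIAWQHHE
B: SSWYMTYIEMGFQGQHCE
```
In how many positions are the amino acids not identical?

8

The sequences differ at positions 3, 6, 8, 9, 12, 13, 14, 17 (1-based) — 8 in total.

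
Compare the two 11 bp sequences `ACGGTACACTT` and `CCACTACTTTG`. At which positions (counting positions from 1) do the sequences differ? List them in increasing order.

Scanning 1-based: 1: A/C; 3: G/A; 4: G/C; 8: A/T; 9: C/T; 11: T/G.

1, 3, 4, 8, 9, 11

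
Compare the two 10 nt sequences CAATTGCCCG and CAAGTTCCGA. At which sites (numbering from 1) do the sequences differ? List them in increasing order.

Scanning 1-based: 4: T/G; 6: G/T; 9: C/G; 10: G/A.

4, 6, 9, 10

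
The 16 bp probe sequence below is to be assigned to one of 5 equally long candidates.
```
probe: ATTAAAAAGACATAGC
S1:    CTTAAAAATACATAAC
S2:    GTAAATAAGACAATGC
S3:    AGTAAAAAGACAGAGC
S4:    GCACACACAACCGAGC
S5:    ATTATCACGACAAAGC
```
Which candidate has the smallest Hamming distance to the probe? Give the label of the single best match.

S3

S1 differs at 3 positions; S2 differs at 5 positions; S3 differs at 2 positions; S4 differs at 9 positions; S5 differs at 4 positions. The closest is S3.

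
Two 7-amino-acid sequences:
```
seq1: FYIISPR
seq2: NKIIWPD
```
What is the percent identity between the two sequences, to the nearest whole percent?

43%

4 positions differ (1, 2, 5, 7), so 3 of 7 match: 3/7 = 42.86%.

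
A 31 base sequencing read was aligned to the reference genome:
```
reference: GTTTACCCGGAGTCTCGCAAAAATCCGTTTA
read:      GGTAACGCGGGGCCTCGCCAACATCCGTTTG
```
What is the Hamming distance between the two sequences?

Comparing position by position, 8 sites differ: 2 (T/G), 4 (T/A), 7 (C/G), 11 (A/G), 13 (T/C), 19 (A/C), 22 (A/C), 31 (A/G).

8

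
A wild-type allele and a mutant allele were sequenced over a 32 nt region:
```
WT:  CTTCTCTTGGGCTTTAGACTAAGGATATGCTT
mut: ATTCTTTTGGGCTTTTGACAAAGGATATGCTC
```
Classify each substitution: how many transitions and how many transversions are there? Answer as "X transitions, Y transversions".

Transitions (purine↔purine or pyrimidine↔pyrimidine): 6 C→T, 32 T→C.
Transversions (purine↔pyrimidine): 1 C→A, 16 A→T, 20 T→A.

2 transitions, 3 transversions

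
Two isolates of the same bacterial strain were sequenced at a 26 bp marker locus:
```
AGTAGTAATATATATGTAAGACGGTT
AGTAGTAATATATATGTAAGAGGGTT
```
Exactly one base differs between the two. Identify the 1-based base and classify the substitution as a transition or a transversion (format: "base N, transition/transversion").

Base 22 changes C→G. C is a pyrimidine and G is a purine, so this is a transversion.

base 22, transversion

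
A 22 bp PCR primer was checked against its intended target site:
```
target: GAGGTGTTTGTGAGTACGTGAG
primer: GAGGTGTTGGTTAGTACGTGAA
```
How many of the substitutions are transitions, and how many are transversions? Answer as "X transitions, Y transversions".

Mismatches (1-based):
base 9: T→G (pyrimidine→purine, transversion)
base 12: G→T (purine→pyrimidine, transversion)
base 22: G→A (purine→purine, transition)

1 transition, 2 transversions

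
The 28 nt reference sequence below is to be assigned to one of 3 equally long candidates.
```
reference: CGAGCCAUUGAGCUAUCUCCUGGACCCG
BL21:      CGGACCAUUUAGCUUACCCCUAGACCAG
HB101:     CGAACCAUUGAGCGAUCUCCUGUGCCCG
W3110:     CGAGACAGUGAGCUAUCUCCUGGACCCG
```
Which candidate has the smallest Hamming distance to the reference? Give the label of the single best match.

BL21 differs at 8 sites; HB101 differs at 4 sites; W3110 differs at 2 sites. The closest is W3110.

W3110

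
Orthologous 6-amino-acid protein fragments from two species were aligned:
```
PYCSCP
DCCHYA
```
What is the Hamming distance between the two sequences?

Comparing position by position, 5 residues differ: 1 (P/D), 2 (Y/C), 4 (S/H), 5 (C/Y), 6 (P/A).

5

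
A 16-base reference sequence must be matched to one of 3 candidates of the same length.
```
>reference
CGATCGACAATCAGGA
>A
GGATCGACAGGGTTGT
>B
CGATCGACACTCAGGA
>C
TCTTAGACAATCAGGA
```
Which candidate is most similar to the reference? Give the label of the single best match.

A differs at 7 bases; B differs at 1 base; C differs at 4 bases. The closest is B.

B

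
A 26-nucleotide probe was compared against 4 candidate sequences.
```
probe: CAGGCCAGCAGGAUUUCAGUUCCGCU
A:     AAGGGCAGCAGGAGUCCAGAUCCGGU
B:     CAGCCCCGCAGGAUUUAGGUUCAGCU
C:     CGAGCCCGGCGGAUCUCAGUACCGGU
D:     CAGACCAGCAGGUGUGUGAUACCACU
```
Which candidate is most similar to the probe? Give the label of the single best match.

B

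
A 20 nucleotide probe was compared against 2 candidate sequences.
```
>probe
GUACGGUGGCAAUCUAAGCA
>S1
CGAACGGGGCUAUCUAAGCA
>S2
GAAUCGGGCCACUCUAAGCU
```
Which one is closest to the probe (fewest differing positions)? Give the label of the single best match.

S1

S1 differs at 6 positions; S2 differs at 7 positions. The closest is S1.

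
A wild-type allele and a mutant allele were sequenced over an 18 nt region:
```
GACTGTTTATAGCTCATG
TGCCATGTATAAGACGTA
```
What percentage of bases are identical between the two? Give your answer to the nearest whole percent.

44%

Mismatches at positions 1, 2, 4, 5, 7, 12, 13, 14, 16, 18 (1-based): 10 of 18.
Identical positions: 8/18 = 44.44% → 44%.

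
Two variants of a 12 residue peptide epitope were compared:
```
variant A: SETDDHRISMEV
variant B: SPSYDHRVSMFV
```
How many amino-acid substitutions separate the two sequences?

5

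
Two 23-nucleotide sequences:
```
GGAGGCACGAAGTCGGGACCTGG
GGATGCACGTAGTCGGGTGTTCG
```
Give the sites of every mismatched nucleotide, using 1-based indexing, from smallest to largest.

4, 10, 18, 19, 20, 22

Differences at site 4 (G→T), site 10 (A→T), site 18 (A→T), site 19 (C→G), site 20 (C→T), site 22 (G→C).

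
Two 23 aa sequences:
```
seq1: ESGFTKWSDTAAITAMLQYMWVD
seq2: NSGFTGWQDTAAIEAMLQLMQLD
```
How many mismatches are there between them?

Mismatches (1-based): position 1: E→N; position 6: K→G; position 8: S→Q; position 14: T→E; position 19: Y→L; position 21: W→Q; position 22: V→L.

7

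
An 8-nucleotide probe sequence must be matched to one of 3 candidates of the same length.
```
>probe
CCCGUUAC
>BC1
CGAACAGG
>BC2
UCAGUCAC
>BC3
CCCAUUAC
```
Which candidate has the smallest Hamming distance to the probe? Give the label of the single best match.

Hamming distances to probe — BC1: 7; BC2: 3; BC3: 1.
Smallest is BC3 with 1 mismatch.

BC3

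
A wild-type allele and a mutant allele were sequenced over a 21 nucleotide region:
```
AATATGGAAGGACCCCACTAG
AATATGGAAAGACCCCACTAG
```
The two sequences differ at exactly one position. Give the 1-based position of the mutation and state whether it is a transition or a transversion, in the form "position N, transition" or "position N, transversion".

The sequences differ only at position 10: G→A (purine→purine), a transition.

position 10, transition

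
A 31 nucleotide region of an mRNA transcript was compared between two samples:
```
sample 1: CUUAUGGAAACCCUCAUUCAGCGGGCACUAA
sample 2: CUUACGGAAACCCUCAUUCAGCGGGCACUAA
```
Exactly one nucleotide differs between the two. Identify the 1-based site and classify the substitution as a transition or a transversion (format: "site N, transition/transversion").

Site 5 changes U→C. U is a pyrimidine and C is a pyrimidine, so this is a transition.

site 5, transition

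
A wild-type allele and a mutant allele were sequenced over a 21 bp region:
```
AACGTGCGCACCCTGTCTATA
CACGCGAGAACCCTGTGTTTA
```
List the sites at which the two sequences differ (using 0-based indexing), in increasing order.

Scanning 0-based: 0: A/C; 4: T/C; 6: C/A; 8: C/A; 16: C/G; 18: A/T.

0, 4, 6, 8, 16, 18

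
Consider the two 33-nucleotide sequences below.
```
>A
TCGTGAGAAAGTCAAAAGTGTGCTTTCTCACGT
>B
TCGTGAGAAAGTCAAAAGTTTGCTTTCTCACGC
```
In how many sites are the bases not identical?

Comparing position by position, 2 sites differ: 20 (G/T), 33 (T/C).

2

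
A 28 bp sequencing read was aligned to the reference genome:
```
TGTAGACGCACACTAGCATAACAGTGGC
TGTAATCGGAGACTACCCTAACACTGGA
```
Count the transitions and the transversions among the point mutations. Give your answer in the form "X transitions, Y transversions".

Transitions (purine↔purine or pyrimidine↔pyrimidine): 5 G→A.
Transversions (purine↔pyrimidine): 6 A→T, 9 C→G, 11 C→G, 16 G→C, 18 A→C, 24 G→C, 28 C→A.

1 transition, 7 transversions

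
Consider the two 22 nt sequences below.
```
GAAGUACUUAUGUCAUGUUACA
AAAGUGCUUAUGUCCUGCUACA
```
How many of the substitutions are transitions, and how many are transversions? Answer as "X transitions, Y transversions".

3 transitions, 1 transversion

Transitions (purine↔purine or pyrimidine↔pyrimidine): 1 G→A, 6 A→G, 18 U→C.
Transversions (purine↔pyrimidine): 15 A→C.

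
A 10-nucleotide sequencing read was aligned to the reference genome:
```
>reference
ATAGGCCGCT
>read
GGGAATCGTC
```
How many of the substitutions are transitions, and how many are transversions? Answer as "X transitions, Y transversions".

7 transitions, 1 transversion

Mismatches (1-based):
site 1: A→G (purine→purine, transition)
site 2: T→G (pyrimidine→purine, transversion)
site 3: A→G (purine→purine, transition)
site 4: G→A (purine→purine, transition)
site 5: G→A (purine→purine, transition)
site 6: C→T (pyrimidine→pyrimidine, transition)
site 9: C→T (pyrimidine→pyrimidine, transition)
site 10: T→C (pyrimidine→pyrimidine, transition)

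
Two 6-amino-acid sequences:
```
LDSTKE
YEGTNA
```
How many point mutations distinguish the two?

5

Comparing position by position, 5 positions differ: 1 (L/Y), 2 (D/E), 3 (S/G), 5 (K/N), 6 (E/A).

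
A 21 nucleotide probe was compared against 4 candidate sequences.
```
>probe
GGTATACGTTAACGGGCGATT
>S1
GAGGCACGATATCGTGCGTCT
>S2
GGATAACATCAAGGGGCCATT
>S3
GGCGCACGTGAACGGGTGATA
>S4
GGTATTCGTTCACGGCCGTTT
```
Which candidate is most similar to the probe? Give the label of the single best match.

S4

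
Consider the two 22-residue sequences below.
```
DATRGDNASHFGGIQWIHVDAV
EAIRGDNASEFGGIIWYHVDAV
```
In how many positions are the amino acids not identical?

5

The sequences differ at positions 1, 3, 10, 15, 17 (1-based) — 5 in total.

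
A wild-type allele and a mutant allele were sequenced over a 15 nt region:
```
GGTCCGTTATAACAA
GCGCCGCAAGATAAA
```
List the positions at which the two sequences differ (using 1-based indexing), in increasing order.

2, 3, 7, 8, 10, 12, 13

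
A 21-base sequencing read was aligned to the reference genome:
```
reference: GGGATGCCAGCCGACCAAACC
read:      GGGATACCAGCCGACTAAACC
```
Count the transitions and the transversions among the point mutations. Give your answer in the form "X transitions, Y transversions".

Mismatches (1-based):
base 6: G→A (purine→purine, transition)
base 16: C→T (pyrimidine→pyrimidine, transition)

2 transitions, 0 transversions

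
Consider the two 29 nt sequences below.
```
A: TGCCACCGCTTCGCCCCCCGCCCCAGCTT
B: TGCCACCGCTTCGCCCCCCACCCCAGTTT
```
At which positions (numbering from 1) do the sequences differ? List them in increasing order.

Scanning 1-based: 20: G/A; 27: C/T.

20, 27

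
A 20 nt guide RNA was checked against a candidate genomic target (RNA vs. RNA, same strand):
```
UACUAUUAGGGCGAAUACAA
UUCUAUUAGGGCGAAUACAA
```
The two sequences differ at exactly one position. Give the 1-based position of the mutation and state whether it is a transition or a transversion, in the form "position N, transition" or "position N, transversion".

position 2, transversion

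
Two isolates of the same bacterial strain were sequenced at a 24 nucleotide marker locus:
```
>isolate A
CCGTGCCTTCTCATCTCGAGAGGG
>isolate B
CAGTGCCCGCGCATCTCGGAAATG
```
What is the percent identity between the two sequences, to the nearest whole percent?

67%

Mismatches at positions 2, 8, 9, 11, 19, 20, 22, 23 (1-based): 8 of 24.
Identical positions: 16/24 = 66.67% → 67%.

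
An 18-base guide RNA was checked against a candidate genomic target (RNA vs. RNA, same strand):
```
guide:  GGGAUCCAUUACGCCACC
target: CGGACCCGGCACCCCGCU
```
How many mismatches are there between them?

The sequences differ at sites 1, 5, 8, 9, 10, 13, 16, 18 (1-based) — 8 in total.

8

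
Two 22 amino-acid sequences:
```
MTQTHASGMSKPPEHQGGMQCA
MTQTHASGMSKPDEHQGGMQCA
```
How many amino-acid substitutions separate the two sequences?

Comparing position by position, 1 residue differs: 13 (P/D).

1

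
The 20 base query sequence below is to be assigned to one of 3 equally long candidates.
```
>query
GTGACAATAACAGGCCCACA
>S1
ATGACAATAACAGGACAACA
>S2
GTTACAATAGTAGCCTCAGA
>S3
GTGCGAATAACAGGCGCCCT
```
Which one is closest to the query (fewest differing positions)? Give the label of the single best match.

S1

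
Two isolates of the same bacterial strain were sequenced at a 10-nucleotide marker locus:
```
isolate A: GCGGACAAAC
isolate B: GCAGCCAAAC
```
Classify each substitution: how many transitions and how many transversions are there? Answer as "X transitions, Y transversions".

1 transition, 1 transversion

Transitions (purine↔purine or pyrimidine↔pyrimidine): 3 G→A.
Transversions (purine↔pyrimidine): 5 A→C.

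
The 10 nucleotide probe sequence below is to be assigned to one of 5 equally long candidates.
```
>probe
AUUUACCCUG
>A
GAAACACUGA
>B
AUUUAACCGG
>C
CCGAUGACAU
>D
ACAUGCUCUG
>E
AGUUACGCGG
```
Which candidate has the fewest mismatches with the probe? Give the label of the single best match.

A differs at 9 positions; B differs at 2 positions; C differs at 9 positions; D differs at 4 positions; E differs at 3 positions. The closest is B.

B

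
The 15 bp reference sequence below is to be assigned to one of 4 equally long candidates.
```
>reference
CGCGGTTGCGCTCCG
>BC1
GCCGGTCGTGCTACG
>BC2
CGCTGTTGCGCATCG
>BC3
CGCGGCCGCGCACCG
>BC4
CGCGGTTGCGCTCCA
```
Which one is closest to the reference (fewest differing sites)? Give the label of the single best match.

BC4

Hamming distances to reference — BC1: 5; BC2: 3; BC3: 3; BC4: 1.
Smallest is BC4 with 1 mismatch.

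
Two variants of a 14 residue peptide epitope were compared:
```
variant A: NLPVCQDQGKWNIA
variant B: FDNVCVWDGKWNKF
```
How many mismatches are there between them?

Comparing position by position, 8 residues differ: 1 (N/F), 2 (L/D), 3 (P/N), 6 (Q/V), 7 (D/W), 8 (Q/D), 13 (I/K), 14 (A/F).

8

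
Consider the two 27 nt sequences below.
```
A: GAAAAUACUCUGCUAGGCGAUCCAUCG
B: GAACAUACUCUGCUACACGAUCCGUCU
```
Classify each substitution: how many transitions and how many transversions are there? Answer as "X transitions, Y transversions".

2 transitions, 3 transversions

Mismatches (1-based):
position 4: A→C (purine→pyrimidine, transversion)
position 16: G→C (purine→pyrimidine, transversion)
position 17: G→A (purine→purine, transition)
position 24: A→G (purine→purine, transition)
position 27: G→U (purine→pyrimidine, transversion)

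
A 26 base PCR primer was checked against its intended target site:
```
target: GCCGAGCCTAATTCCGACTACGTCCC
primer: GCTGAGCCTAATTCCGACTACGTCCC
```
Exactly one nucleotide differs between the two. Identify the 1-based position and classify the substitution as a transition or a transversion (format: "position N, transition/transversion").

The sequences differ only at position 3: C→T (pyrimidine→pyrimidine), a transition.

position 3, transition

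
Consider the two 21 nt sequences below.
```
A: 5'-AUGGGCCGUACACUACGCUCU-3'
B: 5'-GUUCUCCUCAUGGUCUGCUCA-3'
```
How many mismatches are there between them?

The sequences differ at bases 1, 3, 4, 5, 8, 9, 11, 12, 13, 15, 16, 21 (1-based) — 12 in total.

12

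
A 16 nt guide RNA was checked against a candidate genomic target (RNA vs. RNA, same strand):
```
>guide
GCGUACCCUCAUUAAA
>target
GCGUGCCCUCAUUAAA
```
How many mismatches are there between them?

Comparing position by position, 1 base differs: 5 (A/G).

1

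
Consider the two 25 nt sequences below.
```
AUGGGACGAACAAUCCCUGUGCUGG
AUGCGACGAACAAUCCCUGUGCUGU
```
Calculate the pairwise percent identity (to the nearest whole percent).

92%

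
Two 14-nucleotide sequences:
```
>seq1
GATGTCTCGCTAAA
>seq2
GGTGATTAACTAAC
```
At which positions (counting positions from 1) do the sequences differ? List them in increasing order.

2, 5, 6, 8, 9, 14

Scanning 1-based: 2: A/G; 5: T/A; 6: C/T; 8: C/A; 9: G/A; 14: A/C.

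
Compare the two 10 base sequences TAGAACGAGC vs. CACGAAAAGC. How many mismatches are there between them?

5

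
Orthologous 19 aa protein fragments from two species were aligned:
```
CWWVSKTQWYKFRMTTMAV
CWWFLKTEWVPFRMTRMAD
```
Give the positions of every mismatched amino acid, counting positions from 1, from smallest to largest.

4, 5, 8, 10, 11, 16, 19

Scanning 1-based: 4: V/F; 5: S/L; 8: Q/E; 10: Y/V; 11: K/P; 16: T/R; 19: V/D.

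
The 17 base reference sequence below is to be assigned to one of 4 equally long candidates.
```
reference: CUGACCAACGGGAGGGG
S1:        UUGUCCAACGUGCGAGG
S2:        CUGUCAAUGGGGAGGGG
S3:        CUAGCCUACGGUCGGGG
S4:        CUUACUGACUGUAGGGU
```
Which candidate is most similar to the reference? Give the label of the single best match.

Hamming distances to reference — S1: 5; S2: 4; S3: 5; S4: 6.
Smallest is S2 with 4 mismatches.

S2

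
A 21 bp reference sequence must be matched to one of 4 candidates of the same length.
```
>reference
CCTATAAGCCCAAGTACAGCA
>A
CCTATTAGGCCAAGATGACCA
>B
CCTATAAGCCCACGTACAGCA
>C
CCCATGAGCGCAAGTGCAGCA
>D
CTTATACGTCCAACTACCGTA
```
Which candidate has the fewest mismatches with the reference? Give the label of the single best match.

A differs at 6 sites; B differs at 1 site; C differs at 4 sites; D differs at 6 sites. The closest is B.

B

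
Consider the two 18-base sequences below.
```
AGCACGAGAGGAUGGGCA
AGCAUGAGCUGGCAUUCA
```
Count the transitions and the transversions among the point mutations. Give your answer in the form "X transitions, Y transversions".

Transitions (purine↔purine or pyrimidine↔pyrimidine): 5 C→U, 12 A→G, 13 U→C, 14 G→A.
Transversions (purine↔pyrimidine): 9 A→C, 10 G→U, 15 G→U, 16 G→U.

4 transitions, 4 transversions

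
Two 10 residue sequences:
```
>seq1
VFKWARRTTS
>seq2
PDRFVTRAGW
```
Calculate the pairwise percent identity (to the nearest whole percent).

9 positions differ (1, 2, 3, 4, 5, 6, 8, 9, 10), so 1 of 10 match: 1/10 = 10%.

10%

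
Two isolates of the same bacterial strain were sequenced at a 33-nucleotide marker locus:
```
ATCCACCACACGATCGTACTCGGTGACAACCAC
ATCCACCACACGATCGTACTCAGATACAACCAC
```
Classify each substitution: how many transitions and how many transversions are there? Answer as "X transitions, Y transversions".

1 transition, 2 transversions

Mismatches (1-based):
base 22: G→A (purine→purine, transition)
base 24: T→A (pyrimidine→purine, transversion)
base 25: G→T (purine→pyrimidine, transversion)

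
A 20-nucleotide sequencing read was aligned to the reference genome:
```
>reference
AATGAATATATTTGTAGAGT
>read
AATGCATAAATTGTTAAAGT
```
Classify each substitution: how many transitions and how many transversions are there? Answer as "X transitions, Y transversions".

1 transition, 4 transversions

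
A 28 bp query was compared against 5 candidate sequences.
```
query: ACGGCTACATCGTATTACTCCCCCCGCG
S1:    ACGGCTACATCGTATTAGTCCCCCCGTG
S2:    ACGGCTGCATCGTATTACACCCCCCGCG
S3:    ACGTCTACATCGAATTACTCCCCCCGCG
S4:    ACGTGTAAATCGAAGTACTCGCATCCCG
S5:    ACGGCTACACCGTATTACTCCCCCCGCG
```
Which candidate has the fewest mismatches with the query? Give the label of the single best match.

Hamming distances to query — S1: 2; S2: 2; S3: 2; S4: 9; S5: 1.
Smallest is S5 with 1 mismatch.

S5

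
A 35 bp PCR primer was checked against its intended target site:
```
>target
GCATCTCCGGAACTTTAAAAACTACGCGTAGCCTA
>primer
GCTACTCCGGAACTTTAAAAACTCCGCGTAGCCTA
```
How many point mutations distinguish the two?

3

Comparing position by position, 3 positions differ: 3 (A/T), 4 (T/A), 24 (A/C).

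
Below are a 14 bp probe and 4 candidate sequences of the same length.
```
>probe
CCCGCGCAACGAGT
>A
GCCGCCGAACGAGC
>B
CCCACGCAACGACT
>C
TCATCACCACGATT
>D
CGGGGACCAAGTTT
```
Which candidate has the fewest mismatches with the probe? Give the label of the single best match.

A differs at 4 bases; B differs at 2 bases; C differs at 6 bases; D differs at 8 bases. The closest is B.

B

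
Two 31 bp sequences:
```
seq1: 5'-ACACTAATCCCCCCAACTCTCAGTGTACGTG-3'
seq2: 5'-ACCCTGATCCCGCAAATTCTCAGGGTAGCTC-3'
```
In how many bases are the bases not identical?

9

The sequences differ at bases 3, 6, 12, 14, 17, 24, 28, 29, 31 (1-based) — 9 in total.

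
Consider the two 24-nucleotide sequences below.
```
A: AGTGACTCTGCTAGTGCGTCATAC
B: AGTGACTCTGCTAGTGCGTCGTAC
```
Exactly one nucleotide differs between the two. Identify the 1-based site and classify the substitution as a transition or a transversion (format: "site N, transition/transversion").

The sequences differ only at site 21: A→G (purine→purine), a transition.

site 21, transition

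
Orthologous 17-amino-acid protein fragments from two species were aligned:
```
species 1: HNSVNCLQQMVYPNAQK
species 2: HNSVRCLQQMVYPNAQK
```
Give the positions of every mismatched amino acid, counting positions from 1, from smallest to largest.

Scanning 1-based: 5: N/R.

5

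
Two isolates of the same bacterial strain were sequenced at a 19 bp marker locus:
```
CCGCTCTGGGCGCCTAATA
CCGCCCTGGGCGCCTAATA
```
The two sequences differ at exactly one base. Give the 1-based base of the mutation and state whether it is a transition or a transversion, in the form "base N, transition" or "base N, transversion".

base 5, transition

Base 5 changes T→C. T is a pyrimidine and C is a pyrimidine, so this is a transition.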